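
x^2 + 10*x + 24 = (x + 4)*(x + 6)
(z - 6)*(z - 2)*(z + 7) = z^3 - z^2 - 44*z + 84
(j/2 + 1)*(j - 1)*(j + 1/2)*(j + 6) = j^4/2 + 15*j^3/4 + 15*j^2/4 - 5*j - 3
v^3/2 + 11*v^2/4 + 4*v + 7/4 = (v/2 + 1/2)*(v + 1)*(v + 7/2)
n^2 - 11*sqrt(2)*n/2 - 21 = (n - 7*sqrt(2))*(n + 3*sqrt(2)/2)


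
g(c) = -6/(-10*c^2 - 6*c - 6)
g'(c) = -6*(20*c + 6)/(-10*c^2 - 6*c - 6)^2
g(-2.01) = 0.17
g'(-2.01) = 0.17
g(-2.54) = 0.11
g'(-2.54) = 0.09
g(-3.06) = 0.07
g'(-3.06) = 0.05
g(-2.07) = 0.16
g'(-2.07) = 0.16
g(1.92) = 0.11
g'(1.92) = -0.09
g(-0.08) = 1.07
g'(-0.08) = -0.85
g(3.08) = 0.05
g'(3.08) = -0.03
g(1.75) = 0.13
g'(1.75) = -0.11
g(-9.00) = 0.01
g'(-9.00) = 0.00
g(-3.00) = 0.08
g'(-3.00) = 0.05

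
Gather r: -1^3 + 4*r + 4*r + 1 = 8*r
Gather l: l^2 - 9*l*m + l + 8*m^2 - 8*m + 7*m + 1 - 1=l^2 + l*(1 - 9*m) + 8*m^2 - m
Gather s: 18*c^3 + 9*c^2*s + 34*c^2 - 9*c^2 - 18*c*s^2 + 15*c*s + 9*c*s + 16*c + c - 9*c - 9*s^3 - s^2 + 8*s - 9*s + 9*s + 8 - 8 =18*c^3 + 25*c^2 + 8*c - 9*s^3 + s^2*(-18*c - 1) + s*(9*c^2 + 24*c + 8)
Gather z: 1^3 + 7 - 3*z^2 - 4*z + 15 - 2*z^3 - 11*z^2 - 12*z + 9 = -2*z^3 - 14*z^2 - 16*z + 32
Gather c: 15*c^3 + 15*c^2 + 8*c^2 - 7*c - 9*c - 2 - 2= 15*c^3 + 23*c^2 - 16*c - 4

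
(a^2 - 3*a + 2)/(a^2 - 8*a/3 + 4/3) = 3*(a - 1)/(3*a - 2)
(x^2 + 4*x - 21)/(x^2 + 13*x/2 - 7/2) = 2*(x - 3)/(2*x - 1)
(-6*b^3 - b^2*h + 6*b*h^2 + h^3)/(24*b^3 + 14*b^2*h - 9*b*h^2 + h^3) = (-6*b^2 + 5*b*h + h^2)/(24*b^2 - 10*b*h + h^2)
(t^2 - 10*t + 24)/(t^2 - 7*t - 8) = (-t^2 + 10*t - 24)/(-t^2 + 7*t + 8)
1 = 1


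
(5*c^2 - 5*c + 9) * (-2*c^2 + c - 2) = -10*c^4 + 15*c^3 - 33*c^2 + 19*c - 18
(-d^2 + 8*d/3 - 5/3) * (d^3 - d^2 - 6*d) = -d^5 + 11*d^4/3 + 5*d^3/3 - 43*d^2/3 + 10*d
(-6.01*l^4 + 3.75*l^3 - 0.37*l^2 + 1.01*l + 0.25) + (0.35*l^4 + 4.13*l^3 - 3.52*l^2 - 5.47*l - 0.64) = -5.66*l^4 + 7.88*l^3 - 3.89*l^2 - 4.46*l - 0.39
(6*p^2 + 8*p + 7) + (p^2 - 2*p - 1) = 7*p^2 + 6*p + 6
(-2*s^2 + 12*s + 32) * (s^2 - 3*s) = -2*s^4 + 18*s^3 - 4*s^2 - 96*s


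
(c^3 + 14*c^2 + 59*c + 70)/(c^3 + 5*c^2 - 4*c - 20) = (c + 7)/(c - 2)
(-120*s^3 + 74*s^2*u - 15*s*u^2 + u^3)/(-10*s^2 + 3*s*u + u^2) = (-120*s^3 + 74*s^2*u - 15*s*u^2 + u^3)/(-10*s^2 + 3*s*u + u^2)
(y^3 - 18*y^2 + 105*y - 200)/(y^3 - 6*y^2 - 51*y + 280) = (y - 5)/(y + 7)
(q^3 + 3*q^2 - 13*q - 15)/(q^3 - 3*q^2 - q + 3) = (q + 5)/(q - 1)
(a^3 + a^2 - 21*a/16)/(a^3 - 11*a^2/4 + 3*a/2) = (a + 7/4)/(a - 2)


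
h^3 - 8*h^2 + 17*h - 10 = (h - 5)*(h - 2)*(h - 1)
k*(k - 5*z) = k^2 - 5*k*z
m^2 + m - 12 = (m - 3)*(m + 4)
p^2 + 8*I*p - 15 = (p + 3*I)*(p + 5*I)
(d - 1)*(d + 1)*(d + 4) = d^3 + 4*d^2 - d - 4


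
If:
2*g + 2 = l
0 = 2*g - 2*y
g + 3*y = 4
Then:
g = 1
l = 4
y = 1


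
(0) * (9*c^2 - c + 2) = 0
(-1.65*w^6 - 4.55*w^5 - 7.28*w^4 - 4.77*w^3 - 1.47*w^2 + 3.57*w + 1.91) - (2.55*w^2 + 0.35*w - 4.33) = -1.65*w^6 - 4.55*w^5 - 7.28*w^4 - 4.77*w^3 - 4.02*w^2 + 3.22*w + 6.24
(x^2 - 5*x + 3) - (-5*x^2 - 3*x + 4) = 6*x^2 - 2*x - 1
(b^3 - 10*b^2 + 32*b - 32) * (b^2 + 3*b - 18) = b^5 - 7*b^4 - 16*b^3 + 244*b^2 - 672*b + 576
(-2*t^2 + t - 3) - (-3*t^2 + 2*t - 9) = t^2 - t + 6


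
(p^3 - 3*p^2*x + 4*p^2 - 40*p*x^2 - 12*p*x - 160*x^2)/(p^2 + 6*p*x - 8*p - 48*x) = (p^3 - 3*p^2*x + 4*p^2 - 40*p*x^2 - 12*p*x - 160*x^2)/(p^2 + 6*p*x - 8*p - 48*x)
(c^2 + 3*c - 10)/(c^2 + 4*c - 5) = (c - 2)/(c - 1)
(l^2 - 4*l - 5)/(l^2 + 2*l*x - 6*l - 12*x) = (l^2 - 4*l - 5)/(l^2 + 2*l*x - 6*l - 12*x)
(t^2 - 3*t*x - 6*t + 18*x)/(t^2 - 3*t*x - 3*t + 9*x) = (t - 6)/(t - 3)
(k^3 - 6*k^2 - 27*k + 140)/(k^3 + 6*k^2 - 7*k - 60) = (k^2 - 11*k + 28)/(k^2 + k - 12)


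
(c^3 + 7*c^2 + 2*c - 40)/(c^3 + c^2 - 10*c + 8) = (c + 5)/(c - 1)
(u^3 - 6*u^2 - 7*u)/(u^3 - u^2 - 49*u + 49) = u*(u + 1)/(u^2 + 6*u - 7)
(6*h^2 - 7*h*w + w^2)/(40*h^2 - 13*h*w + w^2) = (6*h^2 - 7*h*w + w^2)/(40*h^2 - 13*h*w + w^2)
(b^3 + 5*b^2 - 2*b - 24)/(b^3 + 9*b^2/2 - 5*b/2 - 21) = 2*(b + 4)/(2*b + 7)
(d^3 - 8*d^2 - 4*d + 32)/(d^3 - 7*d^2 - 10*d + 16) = (d - 2)/(d - 1)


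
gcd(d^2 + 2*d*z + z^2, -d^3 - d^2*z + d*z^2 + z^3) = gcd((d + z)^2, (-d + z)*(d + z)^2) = d^2 + 2*d*z + z^2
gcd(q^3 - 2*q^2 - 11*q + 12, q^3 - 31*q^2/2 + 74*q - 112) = q - 4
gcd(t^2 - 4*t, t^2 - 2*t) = t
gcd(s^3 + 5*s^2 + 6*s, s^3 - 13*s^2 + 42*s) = s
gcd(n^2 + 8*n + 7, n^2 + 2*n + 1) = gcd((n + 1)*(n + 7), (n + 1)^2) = n + 1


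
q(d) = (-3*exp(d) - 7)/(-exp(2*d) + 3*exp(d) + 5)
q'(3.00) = -0.26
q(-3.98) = -1.40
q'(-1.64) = 0.02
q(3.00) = 0.20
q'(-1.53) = 0.02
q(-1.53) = -1.37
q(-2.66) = -1.39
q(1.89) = 1.42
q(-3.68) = -1.39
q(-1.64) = -1.37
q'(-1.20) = 0.01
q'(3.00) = -0.26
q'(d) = (-3*exp(d) - 7)*(2*exp(2*d) - 3*exp(d))/(-exp(2*d) + 3*exp(d) + 5)^2 - 3*exp(d)/(-exp(2*d) + 3*exp(d) + 5)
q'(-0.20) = -0.13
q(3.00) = 0.20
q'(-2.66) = 0.01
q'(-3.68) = 0.01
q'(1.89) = -4.02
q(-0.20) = -1.39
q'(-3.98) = 0.00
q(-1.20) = -1.36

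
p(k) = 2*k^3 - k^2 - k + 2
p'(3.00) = 47.00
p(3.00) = 44.00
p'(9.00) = 467.00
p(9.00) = 1370.00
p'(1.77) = 14.26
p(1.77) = 8.19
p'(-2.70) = 48.14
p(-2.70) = -41.96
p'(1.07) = 3.73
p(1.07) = 2.24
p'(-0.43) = 0.97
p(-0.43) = 2.09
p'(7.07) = 284.77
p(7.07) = 651.73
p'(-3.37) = 73.88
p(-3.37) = -82.53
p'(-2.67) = 47.11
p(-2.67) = -40.53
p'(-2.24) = 33.59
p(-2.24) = -23.26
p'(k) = 6*k^2 - 2*k - 1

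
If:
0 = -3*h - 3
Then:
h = -1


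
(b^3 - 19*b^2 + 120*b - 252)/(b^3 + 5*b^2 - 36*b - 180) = (b^2 - 13*b + 42)/(b^2 + 11*b + 30)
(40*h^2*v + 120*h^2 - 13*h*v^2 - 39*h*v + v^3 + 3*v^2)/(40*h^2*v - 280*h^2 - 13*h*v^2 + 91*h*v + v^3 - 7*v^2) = (v + 3)/(v - 7)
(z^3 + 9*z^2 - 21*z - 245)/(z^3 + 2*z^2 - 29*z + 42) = (z^2 + 2*z - 35)/(z^2 - 5*z + 6)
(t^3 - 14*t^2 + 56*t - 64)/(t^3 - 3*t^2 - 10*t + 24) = (t - 8)/(t + 3)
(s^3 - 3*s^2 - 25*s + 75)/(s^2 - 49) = (s^3 - 3*s^2 - 25*s + 75)/(s^2 - 49)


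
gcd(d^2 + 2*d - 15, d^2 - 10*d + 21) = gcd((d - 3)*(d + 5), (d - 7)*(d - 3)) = d - 3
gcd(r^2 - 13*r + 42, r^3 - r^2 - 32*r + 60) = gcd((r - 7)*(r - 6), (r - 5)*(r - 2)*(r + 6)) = 1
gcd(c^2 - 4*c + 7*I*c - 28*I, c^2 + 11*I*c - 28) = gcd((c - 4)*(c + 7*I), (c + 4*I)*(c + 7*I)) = c + 7*I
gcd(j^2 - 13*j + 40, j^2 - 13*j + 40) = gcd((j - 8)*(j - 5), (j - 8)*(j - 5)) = j^2 - 13*j + 40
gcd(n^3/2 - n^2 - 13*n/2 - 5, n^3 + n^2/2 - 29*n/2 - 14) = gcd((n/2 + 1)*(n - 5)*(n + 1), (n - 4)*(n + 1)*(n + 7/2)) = n + 1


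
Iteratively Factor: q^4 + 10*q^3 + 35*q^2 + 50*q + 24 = (q + 2)*(q^3 + 8*q^2 + 19*q + 12) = (q + 1)*(q + 2)*(q^2 + 7*q + 12) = (q + 1)*(q + 2)*(q + 3)*(q + 4)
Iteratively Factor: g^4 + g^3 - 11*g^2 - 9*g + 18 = (g + 3)*(g^3 - 2*g^2 - 5*g + 6) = (g - 1)*(g + 3)*(g^2 - g - 6) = (g - 3)*(g - 1)*(g + 3)*(g + 2)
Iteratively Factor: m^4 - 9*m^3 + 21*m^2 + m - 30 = (m - 3)*(m^3 - 6*m^2 + 3*m + 10) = (m - 3)*(m - 2)*(m^2 - 4*m - 5) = (m - 3)*(m - 2)*(m + 1)*(m - 5)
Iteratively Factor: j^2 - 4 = (j - 2)*(j + 2)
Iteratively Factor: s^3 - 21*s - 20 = (s - 5)*(s^2 + 5*s + 4) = (s - 5)*(s + 1)*(s + 4)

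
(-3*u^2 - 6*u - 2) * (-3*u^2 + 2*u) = 9*u^4 + 12*u^3 - 6*u^2 - 4*u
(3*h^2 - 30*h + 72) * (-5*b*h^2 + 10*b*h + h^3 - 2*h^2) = -15*b*h^4 + 180*b*h^3 - 660*b*h^2 + 720*b*h + 3*h^5 - 36*h^4 + 132*h^3 - 144*h^2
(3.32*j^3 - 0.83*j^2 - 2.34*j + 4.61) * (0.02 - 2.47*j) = -8.2004*j^4 + 2.1165*j^3 + 5.7632*j^2 - 11.4335*j + 0.0922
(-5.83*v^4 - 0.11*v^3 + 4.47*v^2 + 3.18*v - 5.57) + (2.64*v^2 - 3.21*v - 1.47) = -5.83*v^4 - 0.11*v^3 + 7.11*v^2 - 0.0299999999999998*v - 7.04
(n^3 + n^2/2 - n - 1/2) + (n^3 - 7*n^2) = 2*n^3 - 13*n^2/2 - n - 1/2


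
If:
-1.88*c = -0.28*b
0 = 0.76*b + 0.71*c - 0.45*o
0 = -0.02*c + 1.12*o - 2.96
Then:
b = 1.38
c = 0.20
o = 2.65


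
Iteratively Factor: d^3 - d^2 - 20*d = (d + 4)*(d^2 - 5*d) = (d - 5)*(d + 4)*(d)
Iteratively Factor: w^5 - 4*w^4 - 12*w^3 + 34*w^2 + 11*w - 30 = (w + 1)*(w^4 - 5*w^3 - 7*w^2 + 41*w - 30) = (w - 2)*(w + 1)*(w^3 - 3*w^2 - 13*w + 15) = (w - 2)*(w + 1)*(w + 3)*(w^2 - 6*w + 5) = (w - 5)*(w - 2)*(w + 1)*(w + 3)*(w - 1)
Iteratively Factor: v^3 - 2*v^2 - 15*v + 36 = (v - 3)*(v^2 + v - 12) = (v - 3)^2*(v + 4)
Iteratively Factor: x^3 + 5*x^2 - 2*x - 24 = (x - 2)*(x^2 + 7*x + 12) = (x - 2)*(x + 3)*(x + 4)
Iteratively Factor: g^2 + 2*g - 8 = (g + 4)*(g - 2)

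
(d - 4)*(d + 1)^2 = d^3 - 2*d^2 - 7*d - 4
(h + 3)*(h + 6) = h^2 + 9*h + 18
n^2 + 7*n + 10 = (n + 2)*(n + 5)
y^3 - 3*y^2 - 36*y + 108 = (y - 6)*(y - 3)*(y + 6)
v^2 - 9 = (v - 3)*(v + 3)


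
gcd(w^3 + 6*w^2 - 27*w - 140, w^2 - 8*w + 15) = w - 5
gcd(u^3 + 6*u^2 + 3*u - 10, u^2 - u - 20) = 1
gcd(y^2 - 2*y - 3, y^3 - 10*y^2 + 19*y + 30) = y + 1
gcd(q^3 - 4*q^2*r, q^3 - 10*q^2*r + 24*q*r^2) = q^2 - 4*q*r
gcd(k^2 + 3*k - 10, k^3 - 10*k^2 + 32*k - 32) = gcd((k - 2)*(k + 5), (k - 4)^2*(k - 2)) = k - 2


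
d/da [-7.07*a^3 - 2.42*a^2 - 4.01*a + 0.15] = -21.21*a^2 - 4.84*a - 4.01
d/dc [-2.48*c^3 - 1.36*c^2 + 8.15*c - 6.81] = -7.44*c^2 - 2.72*c + 8.15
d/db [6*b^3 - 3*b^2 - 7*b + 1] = 18*b^2 - 6*b - 7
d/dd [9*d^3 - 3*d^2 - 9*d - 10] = 27*d^2 - 6*d - 9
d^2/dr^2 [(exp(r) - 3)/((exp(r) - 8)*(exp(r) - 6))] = (exp(4*r) + 2*exp(3*r) - 162*exp(2*r) + 660*exp(r) + 288)*exp(r)/(exp(6*r) - 42*exp(5*r) + 732*exp(4*r) - 6776*exp(3*r) + 35136*exp(2*r) - 96768*exp(r) + 110592)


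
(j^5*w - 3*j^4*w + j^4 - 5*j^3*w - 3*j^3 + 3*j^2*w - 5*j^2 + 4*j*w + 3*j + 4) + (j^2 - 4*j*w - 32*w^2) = j^5*w - 3*j^4*w + j^4 - 5*j^3*w - 3*j^3 + 3*j^2*w - 4*j^2 + 3*j - 32*w^2 + 4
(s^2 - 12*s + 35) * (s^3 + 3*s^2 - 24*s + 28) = s^5 - 9*s^4 - 25*s^3 + 421*s^2 - 1176*s + 980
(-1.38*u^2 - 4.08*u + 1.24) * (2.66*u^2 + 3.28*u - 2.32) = -3.6708*u^4 - 15.3792*u^3 - 6.8824*u^2 + 13.5328*u - 2.8768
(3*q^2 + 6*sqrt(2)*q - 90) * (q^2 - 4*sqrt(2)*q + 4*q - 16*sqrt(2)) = 3*q^4 - 6*sqrt(2)*q^3 + 12*q^3 - 138*q^2 - 24*sqrt(2)*q^2 - 552*q + 360*sqrt(2)*q + 1440*sqrt(2)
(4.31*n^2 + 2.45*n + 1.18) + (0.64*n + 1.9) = 4.31*n^2 + 3.09*n + 3.08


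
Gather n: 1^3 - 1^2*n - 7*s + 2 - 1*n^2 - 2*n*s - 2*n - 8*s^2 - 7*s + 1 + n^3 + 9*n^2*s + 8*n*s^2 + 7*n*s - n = n^3 + n^2*(9*s - 1) + n*(8*s^2 + 5*s - 4) - 8*s^2 - 14*s + 4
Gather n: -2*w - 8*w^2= -8*w^2 - 2*w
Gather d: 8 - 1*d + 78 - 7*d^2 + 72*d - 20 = -7*d^2 + 71*d + 66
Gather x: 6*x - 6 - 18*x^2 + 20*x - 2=-18*x^2 + 26*x - 8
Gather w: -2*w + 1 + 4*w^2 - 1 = 4*w^2 - 2*w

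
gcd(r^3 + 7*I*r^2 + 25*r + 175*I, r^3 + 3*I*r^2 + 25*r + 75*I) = r^2 + 25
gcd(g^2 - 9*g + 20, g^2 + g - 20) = g - 4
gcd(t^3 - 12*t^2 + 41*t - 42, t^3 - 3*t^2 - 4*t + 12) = t^2 - 5*t + 6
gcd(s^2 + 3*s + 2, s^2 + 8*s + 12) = s + 2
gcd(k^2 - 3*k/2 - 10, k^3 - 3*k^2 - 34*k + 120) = k - 4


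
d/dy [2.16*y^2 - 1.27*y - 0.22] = 4.32*y - 1.27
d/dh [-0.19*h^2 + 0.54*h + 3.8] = 0.54 - 0.38*h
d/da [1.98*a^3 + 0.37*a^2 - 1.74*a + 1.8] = 5.94*a^2 + 0.74*a - 1.74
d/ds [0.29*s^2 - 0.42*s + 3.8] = 0.58*s - 0.42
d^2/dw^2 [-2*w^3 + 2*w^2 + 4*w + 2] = 4 - 12*w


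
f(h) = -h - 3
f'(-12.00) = -1.00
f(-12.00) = 9.00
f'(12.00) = -1.00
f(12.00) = -15.00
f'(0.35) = -1.00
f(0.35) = -3.35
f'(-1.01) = -1.00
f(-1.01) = -1.99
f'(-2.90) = -1.00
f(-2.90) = -0.10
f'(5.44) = -1.00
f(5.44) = -8.44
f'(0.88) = -1.00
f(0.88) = -3.88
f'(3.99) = -1.00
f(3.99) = -6.99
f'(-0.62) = -1.00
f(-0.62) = -2.38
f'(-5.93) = -1.00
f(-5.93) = 2.93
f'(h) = -1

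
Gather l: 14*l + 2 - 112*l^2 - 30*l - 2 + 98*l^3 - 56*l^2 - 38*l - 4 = 98*l^3 - 168*l^2 - 54*l - 4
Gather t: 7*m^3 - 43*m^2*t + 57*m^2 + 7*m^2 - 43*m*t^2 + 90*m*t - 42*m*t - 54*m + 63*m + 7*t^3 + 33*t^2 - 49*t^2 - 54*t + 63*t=7*m^3 + 64*m^2 + 9*m + 7*t^3 + t^2*(-43*m - 16) + t*(-43*m^2 + 48*m + 9)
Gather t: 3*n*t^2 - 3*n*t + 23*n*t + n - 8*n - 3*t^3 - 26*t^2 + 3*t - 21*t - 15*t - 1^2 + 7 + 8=-7*n - 3*t^3 + t^2*(3*n - 26) + t*(20*n - 33) + 14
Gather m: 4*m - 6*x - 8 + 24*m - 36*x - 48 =28*m - 42*x - 56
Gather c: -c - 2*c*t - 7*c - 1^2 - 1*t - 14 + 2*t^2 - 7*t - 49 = c*(-2*t - 8) + 2*t^2 - 8*t - 64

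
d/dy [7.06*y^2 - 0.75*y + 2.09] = 14.12*y - 0.75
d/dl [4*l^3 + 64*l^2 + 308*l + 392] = 12*l^2 + 128*l + 308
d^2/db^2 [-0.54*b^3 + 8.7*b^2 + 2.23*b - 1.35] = 17.4 - 3.24*b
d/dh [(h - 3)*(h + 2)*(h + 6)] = 3*h^2 + 10*h - 12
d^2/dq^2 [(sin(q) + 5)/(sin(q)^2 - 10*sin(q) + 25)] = (-sin(q)^3 - 40*sin(q)^2 - 73*sin(q) + 50)/(sin(q) - 5)^4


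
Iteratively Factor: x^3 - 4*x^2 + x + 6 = (x + 1)*(x^2 - 5*x + 6) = (x - 2)*(x + 1)*(x - 3)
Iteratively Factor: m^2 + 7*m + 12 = (m + 4)*(m + 3)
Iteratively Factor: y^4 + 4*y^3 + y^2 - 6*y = (y - 1)*(y^3 + 5*y^2 + 6*y) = (y - 1)*(y + 2)*(y^2 + 3*y) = y*(y - 1)*(y + 2)*(y + 3)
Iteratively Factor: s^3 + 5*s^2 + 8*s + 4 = (s + 2)*(s^2 + 3*s + 2) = (s + 2)^2*(s + 1)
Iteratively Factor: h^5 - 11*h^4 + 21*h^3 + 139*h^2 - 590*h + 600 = (h - 2)*(h^4 - 9*h^3 + 3*h^2 + 145*h - 300) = (h - 3)*(h - 2)*(h^3 - 6*h^2 - 15*h + 100) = (h - 3)*(h - 2)*(h + 4)*(h^2 - 10*h + 25) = (h - 5)*(h - 3)*(h - 2)*(h + 4)*(h - 5)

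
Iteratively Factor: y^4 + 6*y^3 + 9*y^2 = (y)*(y^3 + 6*y^2 + 9*y) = y*(y + 3)*(y^2 + 3*y) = y*(y + 3)^2*(y)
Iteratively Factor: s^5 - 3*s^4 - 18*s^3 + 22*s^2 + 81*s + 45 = (s + 3)*(s^4 - 6*s^3 + 22*s + 15) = (s + 1)*(s + 3)*(s^3 - 7*s^2 + 7*s + 15) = (s - 5)*(s + 1)*(s + 3)*(s^2 - 2*s - 3) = (s - 5)*(s + 1)^2*(s + 3)*(s - 3)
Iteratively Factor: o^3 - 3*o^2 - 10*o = (o + 2)*(o^2 - 5*o) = o*(o + 2)*(o - 5)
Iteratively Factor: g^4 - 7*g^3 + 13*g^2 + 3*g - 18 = (g + 1)*(g^3 - 8*g^2 + 21*g - 18) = (g - 3)*(g + 1)*(g^2 - 5*g + 6) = (g - 3)^2*(g + 1)*(g - 2)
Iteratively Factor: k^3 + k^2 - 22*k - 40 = (k - 5)*(k^2 + 6*k + 8) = (k - 5)*(k + 2)*(k + 4)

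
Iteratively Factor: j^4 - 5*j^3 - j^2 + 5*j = (j)*(j^3 - 5*j^2 - j + 5) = j*(j - 5)*(j^2 - 1) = j*(j - 5)*(j - 1)*(j + 1)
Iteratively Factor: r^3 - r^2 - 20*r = (r)*(r^2 - r - 20) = r*(r - 5)*(r + 4)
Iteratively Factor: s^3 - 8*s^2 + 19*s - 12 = (s - 4)*(s^2 - 4*s + 3) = (s - 4)*(s - 3)*(s - 1)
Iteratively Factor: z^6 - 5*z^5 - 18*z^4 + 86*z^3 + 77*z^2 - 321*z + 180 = (z + 3)*(z^5 - 8*z^4 + 6*z^3 + 68*z^2 - 127*z + 60) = (z + 3)^2*(z^4 - 11*z^3 + 39*z^2 - 49*z + 20) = (z - 1)*(z + 3)^2*(z^3 - 10*z^2 + 29*z - 20) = (z - 4)*(z - 1)*(z + 3)^2*(z^2 - 6*z + 5) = (z - 5)*(z - 4)*(z - 1)*(z + 3)^2*(z - 1)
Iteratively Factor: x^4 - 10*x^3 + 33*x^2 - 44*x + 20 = (x - 2)*(x^3 - 8*x^2 + 17*x - 10) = (x - 2)^2*(x^2 - 6*x + 5) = (x - 5)*(x - 2)^2*(x - 1)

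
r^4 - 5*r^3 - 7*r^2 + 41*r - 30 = (r - 5)*(r - 2)*(r - 1)*(r + 3)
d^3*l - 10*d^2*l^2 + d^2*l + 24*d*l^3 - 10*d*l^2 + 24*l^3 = (d - 6*l)*(d - 4*l)*(d*l + l)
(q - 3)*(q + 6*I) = q^2 - 3*q + 6*I*q - 18*I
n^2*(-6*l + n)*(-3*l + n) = 18*l^2*n^2 - 9*l*n^3 + n^4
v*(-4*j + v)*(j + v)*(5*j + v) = -20*j^3*v - 19*j^2*v^2 + 2*j*v^3 + v^4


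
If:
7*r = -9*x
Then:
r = -9*x/7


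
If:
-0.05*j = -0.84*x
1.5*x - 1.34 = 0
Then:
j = 15.01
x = 0.89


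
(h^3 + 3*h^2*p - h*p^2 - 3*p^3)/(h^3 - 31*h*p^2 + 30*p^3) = (-h^2 - 4*h*p - 3*p^2)/(-h^2 - h*p + 30*p^2)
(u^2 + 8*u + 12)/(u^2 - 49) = (u^2 + 8*u + 12)/(u^2 - 49)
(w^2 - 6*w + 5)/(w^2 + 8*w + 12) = (w^2 - 6*w + 5)/(w^2 + 8*w + 12)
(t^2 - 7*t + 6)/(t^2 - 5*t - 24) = (-t^2 + 7*t - 6)/(-t^2 + 5*t + 24)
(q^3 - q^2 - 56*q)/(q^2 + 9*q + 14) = q*(q - 8)/(q + 2)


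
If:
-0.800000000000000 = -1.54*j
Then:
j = 0.52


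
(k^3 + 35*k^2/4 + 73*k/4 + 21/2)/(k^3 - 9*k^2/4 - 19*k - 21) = (k^2 + 7*k + 6)/(k^2 - 4*k - 12)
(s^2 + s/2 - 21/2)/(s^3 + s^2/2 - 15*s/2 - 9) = (2*s + 7)/(2*s^2 + 7*s + 6)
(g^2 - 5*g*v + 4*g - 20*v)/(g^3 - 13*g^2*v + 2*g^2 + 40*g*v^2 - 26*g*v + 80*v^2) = (-g - 4)/(-g^2 + 8*g*v - 2*g + 16*v)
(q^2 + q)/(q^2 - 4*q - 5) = q/(q - 5)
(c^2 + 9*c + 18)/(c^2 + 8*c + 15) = (c + 6)/(c + 5)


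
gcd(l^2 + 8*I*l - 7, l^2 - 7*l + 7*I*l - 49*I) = l + 7*I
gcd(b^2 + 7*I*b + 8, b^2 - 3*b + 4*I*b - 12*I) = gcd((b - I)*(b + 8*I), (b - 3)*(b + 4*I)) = 1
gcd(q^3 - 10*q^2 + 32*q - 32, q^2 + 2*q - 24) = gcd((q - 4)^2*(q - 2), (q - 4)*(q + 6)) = q - 4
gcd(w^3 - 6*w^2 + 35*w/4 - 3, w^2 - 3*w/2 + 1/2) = w - 1/2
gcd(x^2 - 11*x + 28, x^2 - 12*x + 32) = x - 4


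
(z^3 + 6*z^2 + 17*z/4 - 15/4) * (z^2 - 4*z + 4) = z^5 + 2*z^4 - 63*z^3/4 + 13*z^2/4 + 32*z - 15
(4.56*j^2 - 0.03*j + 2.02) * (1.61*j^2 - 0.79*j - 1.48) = 7.3416*j^4 - 3.6507*j^3 - 3.4729*j^2 - 1.5514*j - 2.9896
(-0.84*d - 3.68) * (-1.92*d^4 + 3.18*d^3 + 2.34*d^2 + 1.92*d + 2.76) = 1.6128*d^5 + 4.3944*d^4 - 13.668*d^3 - 10.224*d^2 - 9.384*d - 10.1568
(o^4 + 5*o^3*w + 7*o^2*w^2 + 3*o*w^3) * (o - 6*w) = o^5 - o^4*w - 23*o^3*w^2 - 39*o^2*w^3 - 18*o*w^4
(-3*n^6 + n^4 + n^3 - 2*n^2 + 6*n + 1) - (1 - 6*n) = -3*n^6 + n^4 + n^3 - 2*n^2 + 12*n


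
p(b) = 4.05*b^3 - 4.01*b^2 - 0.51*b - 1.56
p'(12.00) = 1652.85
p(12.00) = 6413.28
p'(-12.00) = 1845.33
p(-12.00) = -7571.28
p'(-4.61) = 294.68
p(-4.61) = -481.22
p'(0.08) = -1.07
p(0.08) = -1.62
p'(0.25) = -1.76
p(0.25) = -1.87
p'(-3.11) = 141.95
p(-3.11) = -160.58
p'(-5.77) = 450.27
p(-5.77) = -910.13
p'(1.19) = 7.15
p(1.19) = -1.02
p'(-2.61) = 103.19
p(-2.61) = -99.55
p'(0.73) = 0.11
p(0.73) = -2.49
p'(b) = 12.15*b^2 - 8.02*b - 0.51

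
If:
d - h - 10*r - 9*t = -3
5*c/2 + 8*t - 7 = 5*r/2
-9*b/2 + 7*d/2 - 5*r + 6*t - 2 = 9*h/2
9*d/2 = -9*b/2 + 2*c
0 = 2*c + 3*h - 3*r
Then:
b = 77/75 - 23*t/75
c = 7374/2225 - 9876*t/2225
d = 993/2225 - 3707*t/2225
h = 3828*t/2225 - 3772/2225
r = 1144/2225 - 2756*t/2225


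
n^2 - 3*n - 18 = (n - 6)*(n + 3)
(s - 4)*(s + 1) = s^2 - 3*s - 4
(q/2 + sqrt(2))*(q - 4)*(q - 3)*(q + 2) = q^4/2 - 5*q^3/2 + sqrt(2)*q^3 - 5*sqrt(2)*q^2 - q^2 - 2*sqrt(2)*q + 12*q + 24*sqrt(2)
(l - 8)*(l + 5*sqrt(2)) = l^2 - 8*l + 5*sqrt(2)*l - 40*sqrt(2)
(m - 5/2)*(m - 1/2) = m^2 - 3*m + 5/4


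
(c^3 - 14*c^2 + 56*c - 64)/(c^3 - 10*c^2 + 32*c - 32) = (c - 8)/(c - 4)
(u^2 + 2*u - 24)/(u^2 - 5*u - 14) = (-u^2 - 2*u + 24)/(-u^2 + 5*u + 14)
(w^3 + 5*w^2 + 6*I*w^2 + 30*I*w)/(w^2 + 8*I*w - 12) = w*(w + 5)/(w + 2*I)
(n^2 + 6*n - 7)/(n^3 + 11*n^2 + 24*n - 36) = (n + 7)/(n^2 + 12*n + 36)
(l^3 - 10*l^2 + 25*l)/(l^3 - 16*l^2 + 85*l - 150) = l/(l - 6)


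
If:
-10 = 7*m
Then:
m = -10/7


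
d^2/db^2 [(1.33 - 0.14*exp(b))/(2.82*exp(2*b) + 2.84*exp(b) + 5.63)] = (-1.113336*exp(4*b) + 43.428*exp(3*b) + 45.291456*exp(2*b) - 71.497776*exp(b) - 25.703202)*exp(b)/(22.425768*exp(6*b) + 67.754448*exp(5*b) + 202.551012*exp(4*b) + 293.443568*exp(3*b) + 404.383758*exp(2*b) + 270.057588*exp(b) + 178.453547)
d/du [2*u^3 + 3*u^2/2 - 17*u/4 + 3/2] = 6*u^2 + 3*u - 17/4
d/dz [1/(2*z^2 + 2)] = -z/(z^2 + 1)^2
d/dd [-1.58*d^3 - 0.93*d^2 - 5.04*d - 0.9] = -4.74*d^2 - 1.86*d - 5.04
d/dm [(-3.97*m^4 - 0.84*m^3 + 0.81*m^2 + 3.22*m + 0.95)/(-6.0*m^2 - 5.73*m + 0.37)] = (47.64*m^5 + 73.2843*m^4 + 3.7508*m^3 + 13.7463*m^2 + 11.9994*m + 6.6349)/(36.0*m^4 + 68.76*m^3 + 28.3929*m^2 - 4.2402*m + 0.1369)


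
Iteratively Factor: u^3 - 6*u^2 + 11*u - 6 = (u - 1)*(u^2 - 5*u + 6) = (u - 3)*(u - 1)*(u - 2)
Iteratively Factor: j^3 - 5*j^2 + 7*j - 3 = (j - 1)*(j^2 - 4*j + 3) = (j - 1)^2*(j - 3)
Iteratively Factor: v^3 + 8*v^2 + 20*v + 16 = (v + 4)*(v^2 + 4*v + 4) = (v + 2)*(v + 4)*(v + 2)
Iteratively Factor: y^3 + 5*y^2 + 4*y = (y)*(y^2 + 5*y + 4) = y*(y + 4)*(y + 1)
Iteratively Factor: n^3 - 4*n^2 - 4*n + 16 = (n + 2)*(n^2 - 6*n + 8) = (n - 4)*(n + 2)*(n - 2)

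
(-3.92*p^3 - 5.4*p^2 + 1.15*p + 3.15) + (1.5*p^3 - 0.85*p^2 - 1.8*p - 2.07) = -2.42*p^3 - 6.25*p^2 - 0.65*p + 1.08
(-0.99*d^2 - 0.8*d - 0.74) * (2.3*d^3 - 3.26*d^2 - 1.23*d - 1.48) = -2.277*d^5 + 1.3874*d^4 + 2.1237*d^3 + 4.8616*d^2 + 2.0942*d + 1.0952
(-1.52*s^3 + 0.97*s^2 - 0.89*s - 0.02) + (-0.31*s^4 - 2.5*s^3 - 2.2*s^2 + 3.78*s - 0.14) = -0.31*s^4 - 4.02*s^3 - 1.23*s^2 + 2.89*s - 0.16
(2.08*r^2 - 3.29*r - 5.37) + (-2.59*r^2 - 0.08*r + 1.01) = -0.51*r^2 - 3.37*r - 4.36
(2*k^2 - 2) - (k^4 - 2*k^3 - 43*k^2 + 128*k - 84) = -k^4 + 2*k^3 + 45*k^2 - 128*k + 82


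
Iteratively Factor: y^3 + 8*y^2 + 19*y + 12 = (y + 3)*(y^2 + 5*y + 4) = (y + 1)*(y + 3)*(y + 4)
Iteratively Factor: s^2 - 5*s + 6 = (s - 2)*(s - 3)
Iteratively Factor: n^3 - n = (n)*(n^2 - 1) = n*(n - 1)*(n + 1)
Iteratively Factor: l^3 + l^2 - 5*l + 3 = (l - 1)*(l^2 + 2*l - 3) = (l - 1)*(l + 3)*(l - 1)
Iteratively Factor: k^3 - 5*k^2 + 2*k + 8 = (k - 2)*(k^2 - 3*k - 4) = (k - 4)*(k - 2)*(k + 1)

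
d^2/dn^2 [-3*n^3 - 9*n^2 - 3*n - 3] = -18*n - 18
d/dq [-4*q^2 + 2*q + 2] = 2 - 8*q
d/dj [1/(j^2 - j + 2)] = (1 - 2*j)/(j^2 - j + 2)^2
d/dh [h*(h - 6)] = 2*h - 6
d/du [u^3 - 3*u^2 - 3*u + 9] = 3*u^2 - 6*u - 3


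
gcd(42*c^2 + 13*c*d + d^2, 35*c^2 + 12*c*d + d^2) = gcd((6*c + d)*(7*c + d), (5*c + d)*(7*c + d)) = 7*c + d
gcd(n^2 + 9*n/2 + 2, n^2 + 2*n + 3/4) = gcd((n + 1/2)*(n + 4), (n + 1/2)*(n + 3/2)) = n + 1/2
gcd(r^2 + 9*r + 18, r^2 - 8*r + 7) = 1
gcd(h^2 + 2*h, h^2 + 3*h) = h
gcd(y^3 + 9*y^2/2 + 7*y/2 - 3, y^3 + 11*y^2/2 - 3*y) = y - 1/2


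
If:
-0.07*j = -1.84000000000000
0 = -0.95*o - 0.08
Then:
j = 26.29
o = -0.08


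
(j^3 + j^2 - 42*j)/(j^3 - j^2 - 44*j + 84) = j/(j - 2)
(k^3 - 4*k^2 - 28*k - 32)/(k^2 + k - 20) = (k^3 - 4*k^2 - 28*k - 32)/(k^2 + k - 20)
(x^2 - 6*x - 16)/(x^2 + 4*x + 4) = (x - 8)/(x + 2)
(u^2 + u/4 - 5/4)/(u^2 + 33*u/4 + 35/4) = (u - 1)/(u + 7)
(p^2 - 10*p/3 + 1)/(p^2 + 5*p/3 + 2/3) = (3*p^2 - 10*p + 3)/(3*p^2 + 5*p + 2)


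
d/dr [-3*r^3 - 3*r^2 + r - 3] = -9*r^2 - 6*r + 1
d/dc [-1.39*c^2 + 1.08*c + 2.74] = 1.08 - 2.78*c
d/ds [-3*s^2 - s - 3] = -6*s - 1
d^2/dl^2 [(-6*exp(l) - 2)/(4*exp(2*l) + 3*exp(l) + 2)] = (-96*exp(4*l) - 56*exp(3*l) + 216*exp(2*l) + 82*exp(l) - 12)*exp(l)/(64*exp(6*l) + 144*exp(5*l) + 204*exp(4*l) + 171*exp(3*l) + 102*exp(2*l) + 36*exp(l) + 8)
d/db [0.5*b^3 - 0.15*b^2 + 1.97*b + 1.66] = 1.5*b^2 - 0.3*b + 1.97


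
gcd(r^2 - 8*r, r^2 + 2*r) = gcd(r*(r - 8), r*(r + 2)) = r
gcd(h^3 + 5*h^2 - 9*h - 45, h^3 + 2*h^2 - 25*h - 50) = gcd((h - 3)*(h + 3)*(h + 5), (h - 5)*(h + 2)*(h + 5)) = h + 5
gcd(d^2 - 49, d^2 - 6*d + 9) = 1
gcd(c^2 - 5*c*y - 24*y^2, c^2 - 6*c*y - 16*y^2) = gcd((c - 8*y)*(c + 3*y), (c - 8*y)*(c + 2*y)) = -c + 8*y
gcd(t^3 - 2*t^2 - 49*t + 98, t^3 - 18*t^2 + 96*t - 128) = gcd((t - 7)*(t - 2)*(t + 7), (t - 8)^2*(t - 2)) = t - 2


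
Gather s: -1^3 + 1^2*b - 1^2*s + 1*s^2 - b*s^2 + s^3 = b + s^3 + s^2*(1 - b) - s - 1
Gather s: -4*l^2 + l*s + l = -4*l^2 + l*s + l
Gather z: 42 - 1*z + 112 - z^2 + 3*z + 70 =-z^2 + 2*z + 224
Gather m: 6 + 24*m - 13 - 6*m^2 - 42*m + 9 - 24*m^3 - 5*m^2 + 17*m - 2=-24*m^3 - 11*m^2 - m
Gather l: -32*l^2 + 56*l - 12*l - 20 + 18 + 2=-32*l^2 + 44*l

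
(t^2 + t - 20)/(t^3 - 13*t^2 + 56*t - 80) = (t + 5)/(t^2 - 9*t + 20)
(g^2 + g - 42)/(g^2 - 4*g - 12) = (g + 7)/(g + 2)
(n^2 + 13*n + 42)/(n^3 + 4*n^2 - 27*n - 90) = (n + 7)/(n^2 - 2*n - 15)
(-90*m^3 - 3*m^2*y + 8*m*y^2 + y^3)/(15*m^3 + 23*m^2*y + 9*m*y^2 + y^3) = (-18*m^2 + 3*m*y + y^2)/(3*m^2 + 4*m*y + y^2)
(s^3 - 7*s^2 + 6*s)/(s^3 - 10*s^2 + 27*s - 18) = s/(s - 3)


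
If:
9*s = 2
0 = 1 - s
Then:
No Solution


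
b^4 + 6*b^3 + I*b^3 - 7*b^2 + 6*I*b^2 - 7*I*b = b*(b - 1)*(b + 7)*(b + I)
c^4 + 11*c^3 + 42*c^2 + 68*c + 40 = (c + 2)^3*(c + 5)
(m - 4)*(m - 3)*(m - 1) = m^3 - 8*m^2 + 19*m - 12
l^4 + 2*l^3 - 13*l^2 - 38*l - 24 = (l - 4)*(l + 1)*(l + 2)*(l + 3)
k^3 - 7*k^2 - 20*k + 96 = (k - 8)*(k - 3)*(k + 4)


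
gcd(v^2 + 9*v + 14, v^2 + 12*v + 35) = v + 7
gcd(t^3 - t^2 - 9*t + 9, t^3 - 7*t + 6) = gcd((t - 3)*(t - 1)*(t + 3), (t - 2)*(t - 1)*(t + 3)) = t^2 + 2*t - 3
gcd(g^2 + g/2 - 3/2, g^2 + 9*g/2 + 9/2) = g + 3/2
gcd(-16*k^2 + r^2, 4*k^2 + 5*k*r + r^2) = 4*k + r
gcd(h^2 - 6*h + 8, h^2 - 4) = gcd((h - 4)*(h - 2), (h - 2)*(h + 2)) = h - 2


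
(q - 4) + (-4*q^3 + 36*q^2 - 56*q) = -4*q^3 + 36*q^2 - 55*q - 4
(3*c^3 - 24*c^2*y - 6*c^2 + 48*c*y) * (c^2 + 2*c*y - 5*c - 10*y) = 3*c^5 - 18*c^4*y - 21*c^4 - 48*c^3*y^2 + 126*c^3*y + 30*c^3 + 336*c^2*y^2 - 180*c^2*y - 480*c*y^2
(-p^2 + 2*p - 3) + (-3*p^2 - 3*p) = -4*p^2 - p - 3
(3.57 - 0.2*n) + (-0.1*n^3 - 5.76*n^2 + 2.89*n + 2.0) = -0.1*n^3 - 5.76*n^2 + 2.69*n + 5.57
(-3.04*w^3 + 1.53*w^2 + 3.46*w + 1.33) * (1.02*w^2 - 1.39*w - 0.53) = -3.1008*w^5 + 5.7862*w^4 + 3.0137*w^3 - 4.2637*w^2 - 3.6825*w - 0.7049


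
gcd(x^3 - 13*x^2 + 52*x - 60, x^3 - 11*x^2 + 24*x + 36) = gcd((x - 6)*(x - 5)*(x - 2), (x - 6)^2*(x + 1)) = x - 6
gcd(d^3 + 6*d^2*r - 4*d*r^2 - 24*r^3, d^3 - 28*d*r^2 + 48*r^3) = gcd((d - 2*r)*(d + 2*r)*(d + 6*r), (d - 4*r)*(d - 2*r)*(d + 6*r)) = -d^2 - 4*d*r + 12*r^2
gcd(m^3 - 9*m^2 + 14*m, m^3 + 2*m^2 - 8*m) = m^2 - 2*m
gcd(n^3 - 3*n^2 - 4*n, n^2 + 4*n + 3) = n + 1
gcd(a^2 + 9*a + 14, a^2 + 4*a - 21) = a + 7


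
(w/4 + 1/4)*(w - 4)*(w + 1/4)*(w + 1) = w^4/4 - 7*w^3/16 - 15*w^2/8 - 23*w/16 - 1/4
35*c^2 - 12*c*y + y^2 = (-7*c + y)*(-5*c + y)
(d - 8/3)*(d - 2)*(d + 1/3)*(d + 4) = d^4 - d^3/3 - 122*d^2/9 + 152*d/9 + 64/9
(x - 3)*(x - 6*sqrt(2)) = x^2 - 6*sqrt(2)*x - 3*x + 18*sqrt(2)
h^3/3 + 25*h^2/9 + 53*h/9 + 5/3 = (h/3 + 1)*(h + 1/3)*(h + 5)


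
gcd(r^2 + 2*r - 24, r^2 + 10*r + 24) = r + 6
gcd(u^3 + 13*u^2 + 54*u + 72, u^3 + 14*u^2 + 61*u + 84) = u^2 + 7*u + 12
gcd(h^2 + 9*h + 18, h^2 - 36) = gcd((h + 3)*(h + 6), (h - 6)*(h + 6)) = h + 6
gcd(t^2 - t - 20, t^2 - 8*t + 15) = t - 5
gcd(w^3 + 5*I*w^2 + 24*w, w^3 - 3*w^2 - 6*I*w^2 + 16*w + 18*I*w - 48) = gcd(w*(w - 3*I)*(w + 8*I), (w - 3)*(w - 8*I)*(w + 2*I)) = 1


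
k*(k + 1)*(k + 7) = k^3 + 8*k^2 + 7*k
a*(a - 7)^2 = a^3 - 14*a^2 + 49*a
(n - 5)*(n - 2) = n^2 - 7*n + 10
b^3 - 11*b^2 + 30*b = b*(b - 6)*(b - 5)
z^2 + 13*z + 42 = (z + 6)*(z + 7)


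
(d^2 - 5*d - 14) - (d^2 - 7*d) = 2*d - 14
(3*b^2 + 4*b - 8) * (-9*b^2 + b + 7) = -27*b^4 - 33*b^3 + 97*b^2 + 20*b - 56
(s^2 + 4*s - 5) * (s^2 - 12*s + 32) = s^4 - 8*s^3 - 21*s^2 + 188*s - 160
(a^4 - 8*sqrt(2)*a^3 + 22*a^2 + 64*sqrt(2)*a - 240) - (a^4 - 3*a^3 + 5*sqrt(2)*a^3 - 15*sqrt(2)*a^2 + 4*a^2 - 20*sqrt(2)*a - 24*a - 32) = -13*sqrt(2)*a^3 + 3*a^3 + 18*a^2 + 15*sqrt(2)*a^2 + 24*a + 84*sqrt(2)*a - 208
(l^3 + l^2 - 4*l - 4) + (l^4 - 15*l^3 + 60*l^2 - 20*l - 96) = l^4 - 14*l^3 + 61*l^2 - 24*l - 100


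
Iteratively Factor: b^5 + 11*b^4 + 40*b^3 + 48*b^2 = (b + 4)*(b^4 + 7*b^3 + 12*b^2) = (b + 3)*(b + 4)*(b^3 + 4*b^2) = (b + 3)*(b + 4)^2*(b^2) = b*(b + 3)*(b + 4)^2*(b)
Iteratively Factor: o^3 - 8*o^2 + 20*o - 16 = (o - 2)*(o^2 - 6*o + 8) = (o - 2)^2*(o - 4)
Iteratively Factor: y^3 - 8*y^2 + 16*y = (y - 4)*(y^2 - 4*y) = (y - 4)^2*(y)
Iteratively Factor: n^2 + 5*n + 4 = (n + 1)*(n + 4)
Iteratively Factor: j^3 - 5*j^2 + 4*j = (j - 1)*(j^2 - 4*j) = j*(j - 1)*(j - 4)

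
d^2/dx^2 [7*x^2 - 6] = 14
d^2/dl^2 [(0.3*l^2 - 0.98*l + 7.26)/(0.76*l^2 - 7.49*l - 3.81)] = (2.283344*l^3 + 30.372336*l^2 - 264.987072*l + 921.259548)/(0.438976*l^6 - 12.978672*l^5 + 121.30626*l^4 - 290.061485*l^3 - 608.127435*l^2 - 326.176767*l - 55.306341)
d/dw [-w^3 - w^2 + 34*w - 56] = -3*w^2 - 2*w + 34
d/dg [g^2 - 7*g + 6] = 2*g - 7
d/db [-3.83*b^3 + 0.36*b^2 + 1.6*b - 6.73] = -11.49*b^2 + 0.72*b + 1.6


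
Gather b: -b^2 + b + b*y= -b^2 + b*(y + 1)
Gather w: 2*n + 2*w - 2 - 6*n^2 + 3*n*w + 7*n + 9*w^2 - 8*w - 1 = -6*n^2 + 9*n + 9*w^2 + w*(3*n - 6) - 3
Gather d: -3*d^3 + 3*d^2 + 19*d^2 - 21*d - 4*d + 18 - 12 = -3*d^3 + 22*d^2 - 25*d + 6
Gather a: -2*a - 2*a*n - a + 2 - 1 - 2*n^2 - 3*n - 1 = a*(-2*n - 3) - 2*n^2 - 3*n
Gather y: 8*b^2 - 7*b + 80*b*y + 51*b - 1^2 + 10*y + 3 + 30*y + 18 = 8*b^2 + 44*b + y*(80*b + 40) + 20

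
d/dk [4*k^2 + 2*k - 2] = 8*k + 2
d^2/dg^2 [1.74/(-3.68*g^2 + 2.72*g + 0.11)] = (-47.127552*g^2 + 34.833408*g + 1.74*(7.36*g - 2.72)*(14.72*g - 5.44) + 1.408704)/(-3.68*g^2 + 2.72*g + 0.11)^3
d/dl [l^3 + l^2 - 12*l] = 3*l^2 + 2*l - 12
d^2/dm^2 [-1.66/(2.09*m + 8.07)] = -14.502092/(2.09*m + 8.07)^3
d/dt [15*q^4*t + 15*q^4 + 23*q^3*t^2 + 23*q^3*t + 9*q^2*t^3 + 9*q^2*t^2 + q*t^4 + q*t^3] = q*(15*q^3 + 46*q^2*t + 23*q^2 + 27*q*t^2 + 18*q*t + 4*t^3 + 3*t^2)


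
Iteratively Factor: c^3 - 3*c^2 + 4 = (c - 2)*(c^2 - c - 2) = (c - 2)^2*(c + 1)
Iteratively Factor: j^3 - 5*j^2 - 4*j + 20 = (j + 2)*(j^2 - 7*j + 10) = (j - 5)*(j + 2)*(j - 2)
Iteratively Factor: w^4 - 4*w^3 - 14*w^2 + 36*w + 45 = (w - 5)*(w^3 + w^2 - 9*w - 9) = (w - 5)*(w - 3)*(w^2 + 4*w + 3) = (w - 5)*(w - 3)*(w + 1)*(w + 3)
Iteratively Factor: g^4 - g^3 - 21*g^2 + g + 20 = (g + 1)*(g^3 - 2*g^2 - 19*g + 20) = (g - 5)*(g + 1)*(g^2 + 3*g - 4) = (g - 5)*(g + 1)*(g + 4)*(g - 1)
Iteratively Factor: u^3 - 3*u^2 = (u)*(u^2 - 3*u) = u*(u - 3)*(u)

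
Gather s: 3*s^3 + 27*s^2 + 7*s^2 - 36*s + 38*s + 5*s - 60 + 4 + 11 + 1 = 3*s^3 + 34*s^2 + 7*s - 44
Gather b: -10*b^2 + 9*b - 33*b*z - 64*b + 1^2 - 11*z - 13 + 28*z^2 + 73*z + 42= -10*b^2 + b*(-33*z - 55) + 28*z^2 + 62*z + 30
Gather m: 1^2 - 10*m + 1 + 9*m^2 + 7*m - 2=9*m^2 - 3*m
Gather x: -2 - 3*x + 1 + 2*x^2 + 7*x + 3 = 2*x^2 + 4*x + 2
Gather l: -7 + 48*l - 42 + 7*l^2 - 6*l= 7*l^2 + 42*l - 49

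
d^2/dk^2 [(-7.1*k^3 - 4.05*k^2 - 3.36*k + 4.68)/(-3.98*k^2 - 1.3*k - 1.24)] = (1.13686837721616e-13*k^5 + 1.13686837721616e-13*k^4 + 18.4562479999997*k^3 - 496.052592*k^2 - 179.277792*k + 31.996992)/(63.044792*k^6 + 61.77756*k^5 + 79.104888*k^4 + 40.69156*k^3 + 24.645744*k^2 + 5.99664*k + 1.906624)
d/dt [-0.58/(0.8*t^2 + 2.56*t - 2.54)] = (0.928*t + 1.4848)/(0.8*t^2 + 2.56*t - 2.54)^2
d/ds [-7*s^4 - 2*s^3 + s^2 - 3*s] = -28*s^3 - 6*s^2 + 2*s - 3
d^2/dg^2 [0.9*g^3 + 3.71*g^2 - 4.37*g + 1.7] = 5.4*g + 7.42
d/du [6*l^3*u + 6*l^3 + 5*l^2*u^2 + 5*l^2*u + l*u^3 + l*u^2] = l*(6*l^2 + 10*l*u + 5*l + 3*u^2 + 2*u)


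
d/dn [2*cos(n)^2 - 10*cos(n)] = 2*(5 - 2*cos(n))*sin(n)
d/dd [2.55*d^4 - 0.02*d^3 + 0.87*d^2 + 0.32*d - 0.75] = 10.2*d^3 - 0.06*d^2 + 1.74*d + 0.32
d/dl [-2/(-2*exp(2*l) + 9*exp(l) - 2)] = (18 - 8*exp(l))*exp(l)/(2*exp(2*l) - 9*exp(l) + 2)^2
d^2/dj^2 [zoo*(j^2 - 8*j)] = zoo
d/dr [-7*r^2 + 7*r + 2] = 7 - 14*r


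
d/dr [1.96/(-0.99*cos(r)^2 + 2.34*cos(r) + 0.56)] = (4.5864 - 3.8808*cos(r))*sin(r)/(-0.99*cos(r)^2 + 2.34*cos(r) + 0.56)^2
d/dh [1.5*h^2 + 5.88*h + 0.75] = 3.0*h + 5.88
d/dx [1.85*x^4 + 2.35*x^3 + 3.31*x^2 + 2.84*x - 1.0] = 7.4*x^3 + 7.05*x^2 + 6.62*x + 2.84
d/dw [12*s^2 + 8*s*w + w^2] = 8*s + 2*w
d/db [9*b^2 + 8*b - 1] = 18*b + 8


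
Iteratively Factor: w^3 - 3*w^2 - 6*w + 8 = (w - 4)*(w^2 + w - 2) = (w - 4)*(w + 2)*(w - 1)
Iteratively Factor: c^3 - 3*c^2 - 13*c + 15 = (c - 5)*(c^2 + 2*c - 3) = (c - 5)*(c + 3)*(c - 1)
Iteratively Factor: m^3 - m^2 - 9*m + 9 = (m - 3)*(m^2 + 2*m - 3) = (m - 3)*(m - 1)*(m + 3)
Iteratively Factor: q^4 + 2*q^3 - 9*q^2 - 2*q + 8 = (q + 4)*(q^3 - 2*q^2 - q + 2) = (q + 1)*(q + 4)*(q^2 - 3*q + 2) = (q - 2)*(q + 1)*(q + 4)*(q - 1)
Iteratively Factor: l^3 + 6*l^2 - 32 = (l - 2)*(l^2 + 8*l + 16) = (l - 2)*(l + 4)*(l + 4)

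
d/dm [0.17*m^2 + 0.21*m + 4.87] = 0.34*m + 0.21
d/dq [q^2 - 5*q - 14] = 2*q - 5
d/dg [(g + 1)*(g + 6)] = 2*g + 7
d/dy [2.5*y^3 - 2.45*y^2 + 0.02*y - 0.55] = 7.5*y^2 - 4.9*y + 0.02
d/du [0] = 0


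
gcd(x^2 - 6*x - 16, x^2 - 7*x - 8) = x - 8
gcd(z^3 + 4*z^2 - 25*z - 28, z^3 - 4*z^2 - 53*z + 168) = z + 7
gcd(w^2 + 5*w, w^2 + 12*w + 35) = w + 5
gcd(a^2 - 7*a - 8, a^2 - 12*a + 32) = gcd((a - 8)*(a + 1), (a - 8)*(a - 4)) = a - 8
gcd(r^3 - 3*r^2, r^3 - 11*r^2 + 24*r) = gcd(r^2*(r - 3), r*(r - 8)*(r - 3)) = r^2 - 3*r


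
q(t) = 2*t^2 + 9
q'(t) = 4*t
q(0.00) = 9.00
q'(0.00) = 0.00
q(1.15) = 11.64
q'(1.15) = 4.60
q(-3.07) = 27.85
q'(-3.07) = -12.28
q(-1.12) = 11.51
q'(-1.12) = -4.48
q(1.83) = 15.70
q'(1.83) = 7.32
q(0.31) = 9.19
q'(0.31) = 1.24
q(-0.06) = 9.01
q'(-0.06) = -0.24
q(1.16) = 11.69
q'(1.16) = 4.64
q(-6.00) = 81.00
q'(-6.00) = -24.00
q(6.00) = 81.00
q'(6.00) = 24.00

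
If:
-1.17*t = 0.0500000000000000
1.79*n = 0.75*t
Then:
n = -0.02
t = -0.04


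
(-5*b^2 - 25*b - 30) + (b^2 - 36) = -4*b^2 - 25*b - 66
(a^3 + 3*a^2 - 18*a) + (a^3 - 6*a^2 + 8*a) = 2*a^3 - 3*a^2 - 10*a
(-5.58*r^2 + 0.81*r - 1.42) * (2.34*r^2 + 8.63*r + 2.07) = -13.0572*r^4 - 46.26*r^3 - 7.8831*r^2 - 10.5779*r - 2.9394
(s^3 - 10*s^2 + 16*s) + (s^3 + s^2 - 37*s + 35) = 2*s^3 - 9*s^2 - 21*s + 35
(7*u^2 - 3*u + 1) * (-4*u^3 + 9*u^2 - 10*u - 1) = -28*u^5 + 75*u^4 - 101*u^3 + 32*u^2 - 7*u - 1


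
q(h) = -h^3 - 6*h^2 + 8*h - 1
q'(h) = -3*h^2 - 12*h + 8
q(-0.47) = -5.98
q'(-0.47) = 12.98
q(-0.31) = -4.03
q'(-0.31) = 11.43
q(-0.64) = -8.32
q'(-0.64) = 14.45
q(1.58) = -7.28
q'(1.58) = -18.45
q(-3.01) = -52.17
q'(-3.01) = 16.94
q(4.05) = -133.45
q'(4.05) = -89.81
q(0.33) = 0.95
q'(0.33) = 3.71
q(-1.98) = -32.60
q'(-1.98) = 20.00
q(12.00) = -2497.00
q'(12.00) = -568.00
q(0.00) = -1.00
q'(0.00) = 8.00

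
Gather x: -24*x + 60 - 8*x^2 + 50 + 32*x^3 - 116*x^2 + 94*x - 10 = 32*x^3 - 124*x^2 + 70*x + 100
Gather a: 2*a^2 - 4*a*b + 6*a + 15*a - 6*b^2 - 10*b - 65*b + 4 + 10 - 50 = 2*a^2 + a*(21 - 4*b) - 6*b^2 - 75*b - 36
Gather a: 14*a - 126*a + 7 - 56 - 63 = -112*a - 112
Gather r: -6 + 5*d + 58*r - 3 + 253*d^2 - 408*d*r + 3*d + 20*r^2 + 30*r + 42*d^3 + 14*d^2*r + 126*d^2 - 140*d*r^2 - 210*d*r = 42*d^3 + 379*d^2 + 8*d + r^2*(20 - 140*d) + r*(14*d^2 - 618*d + 88) - 9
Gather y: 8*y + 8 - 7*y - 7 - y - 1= 0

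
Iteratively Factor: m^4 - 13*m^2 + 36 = (m + 3)*(m^3 - 3*m^2 - 4*m + 12) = (m - 2)*(m + 3)*(m^2 - m - 6) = (m - 3)*(m - 2)*(m + 3)*(m + 2)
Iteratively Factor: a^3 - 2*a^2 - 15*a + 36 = (a - 3)*(a^2 + a - 12) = (a - 3)^2*(a + 4)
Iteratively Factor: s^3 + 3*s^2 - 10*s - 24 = (s + 4)*(s^2 - s - 6) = (s + 2)*(s + 4)*(s - 3)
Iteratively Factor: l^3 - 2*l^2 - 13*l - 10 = (l + 2)*(l^2 - 4*l - 5) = (l + 1)*(l + 2)*(l - 5)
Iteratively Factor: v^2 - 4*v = (v - 4)*(v)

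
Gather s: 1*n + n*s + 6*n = n*s + 7*n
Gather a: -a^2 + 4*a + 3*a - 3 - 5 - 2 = -a^2 + 7*a - 10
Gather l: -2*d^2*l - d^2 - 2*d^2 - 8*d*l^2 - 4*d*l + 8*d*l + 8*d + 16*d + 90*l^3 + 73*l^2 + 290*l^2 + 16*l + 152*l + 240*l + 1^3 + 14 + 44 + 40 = -3*d^2 + 24*d + 90*l^3 + l^2*(363 - 8*d) + l*(-2*d^2 + 4*d + 408) + 99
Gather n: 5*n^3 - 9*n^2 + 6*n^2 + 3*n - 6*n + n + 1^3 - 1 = 5*n^3 - 3*n^2 - 2*n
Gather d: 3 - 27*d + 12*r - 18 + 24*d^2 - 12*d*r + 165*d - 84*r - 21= 24*d^2 + d*(138 - 12*r) - 72*r - 36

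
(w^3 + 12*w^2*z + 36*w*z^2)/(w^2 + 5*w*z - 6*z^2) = w*(-w - 6*z)/(-w + z)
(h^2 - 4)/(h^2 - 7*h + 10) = (h + 2)/(h - 5)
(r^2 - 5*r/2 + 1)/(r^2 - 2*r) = (r - 1/2)/r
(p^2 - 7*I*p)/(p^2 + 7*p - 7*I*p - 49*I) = p/(p + 7)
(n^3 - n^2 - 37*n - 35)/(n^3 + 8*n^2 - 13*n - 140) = (n^2 - 6*n - 7)/(n^2 + 3*n - 28)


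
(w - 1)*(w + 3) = w^2 + 2*w - 3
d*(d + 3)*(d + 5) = d^3 + 8*d^2 + 15*d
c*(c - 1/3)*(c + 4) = c^3 + 11*c^2/3 - 4*c/3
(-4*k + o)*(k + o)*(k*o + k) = -4*k^3*o - 4*k^3 - 3*k^2*o^2 - 3*k^2*o + k*o^3 + k*o^2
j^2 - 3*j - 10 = (j - 5)*(j + 2)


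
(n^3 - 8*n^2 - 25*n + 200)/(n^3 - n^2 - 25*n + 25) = (n - 8)/(n - 1)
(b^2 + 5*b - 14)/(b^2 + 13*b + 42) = (b - 2)/(b + 6)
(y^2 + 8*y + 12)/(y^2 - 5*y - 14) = (y + 6)/(y - 7)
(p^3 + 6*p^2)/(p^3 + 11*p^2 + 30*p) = p/(p + 5)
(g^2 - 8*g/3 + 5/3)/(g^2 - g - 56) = (-g^2 + 8*g/3 - 5/3)/(-g^2 + g + 56)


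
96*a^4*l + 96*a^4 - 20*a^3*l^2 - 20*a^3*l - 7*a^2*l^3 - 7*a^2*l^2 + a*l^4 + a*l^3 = (-8*a + l)*(-3*a + l)*(4*a + l)*(a*l + a)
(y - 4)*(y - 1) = y^2 - 5*y + 4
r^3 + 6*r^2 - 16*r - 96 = (r - 4)*(r + 4)*(r + 6)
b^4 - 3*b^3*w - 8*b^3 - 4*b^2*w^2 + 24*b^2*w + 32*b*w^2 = b*(b - 8)*(b - 4*w)*(b + w)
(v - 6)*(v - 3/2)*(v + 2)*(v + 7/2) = v^4 - 2*v^3 - 101*v^2/4 - 3*v + 63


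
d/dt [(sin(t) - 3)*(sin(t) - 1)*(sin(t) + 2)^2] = 2*(2*sin(t)^3 - 9*sin(t) - 2)*cos(t)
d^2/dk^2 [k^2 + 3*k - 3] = 2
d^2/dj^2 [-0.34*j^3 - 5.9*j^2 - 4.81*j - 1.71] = -2.04*j - 11.8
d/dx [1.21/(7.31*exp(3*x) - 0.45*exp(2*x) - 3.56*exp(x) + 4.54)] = (-26.5353*exp(2*x) + 1.089*exp(x) + 4.3076)*exp(x)/(7.31*exp(3*x) - 0.45*exp(2*x) - 3.56*exp(x) + 4.54)^2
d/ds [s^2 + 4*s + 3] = 2*s + 4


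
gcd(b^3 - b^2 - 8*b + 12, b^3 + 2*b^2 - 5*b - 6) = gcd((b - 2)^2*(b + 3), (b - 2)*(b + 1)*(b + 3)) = b^2 + b - 6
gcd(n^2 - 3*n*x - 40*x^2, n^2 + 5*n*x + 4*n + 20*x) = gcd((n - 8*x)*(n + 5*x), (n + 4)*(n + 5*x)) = n + 5*x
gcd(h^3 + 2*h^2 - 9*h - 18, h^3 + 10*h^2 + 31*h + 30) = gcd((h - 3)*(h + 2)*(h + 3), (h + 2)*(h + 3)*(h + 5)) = h^2 + 5*h + 6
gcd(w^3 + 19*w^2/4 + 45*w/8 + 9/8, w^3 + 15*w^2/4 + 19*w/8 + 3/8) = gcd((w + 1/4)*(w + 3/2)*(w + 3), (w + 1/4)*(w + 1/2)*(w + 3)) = w^2 + 13*w/4 + 3/4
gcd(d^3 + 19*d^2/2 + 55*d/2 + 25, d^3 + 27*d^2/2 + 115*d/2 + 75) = d^2 + 15*d/2 + 25/2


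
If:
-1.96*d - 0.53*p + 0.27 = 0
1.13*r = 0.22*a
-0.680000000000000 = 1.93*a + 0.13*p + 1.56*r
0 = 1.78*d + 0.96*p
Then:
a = -0.27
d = 0.28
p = -0.51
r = -0.05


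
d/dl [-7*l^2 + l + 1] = 1 - 14*l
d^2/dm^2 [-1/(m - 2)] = -2/(m - 2)^3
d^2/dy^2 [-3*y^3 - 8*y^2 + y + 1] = -18*y - 16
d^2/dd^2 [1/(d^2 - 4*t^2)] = 2*(3*d^2 + 4*t^2)/(d^2 - 4*t^2)^3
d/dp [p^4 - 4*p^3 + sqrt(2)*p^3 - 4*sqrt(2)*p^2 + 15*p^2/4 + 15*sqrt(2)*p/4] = 4*p^3 - 12*p^2 + 3*sqrt(2)*p^2 - 8*sqrt(2)*p + 15*p/2 + 15*sqrt(2)/4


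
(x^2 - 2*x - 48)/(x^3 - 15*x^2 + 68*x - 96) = (x + 6)/(x^2 - 7*x + 12)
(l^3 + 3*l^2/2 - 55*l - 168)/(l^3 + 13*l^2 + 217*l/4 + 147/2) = 2*(l - 8)/(2*l + 7)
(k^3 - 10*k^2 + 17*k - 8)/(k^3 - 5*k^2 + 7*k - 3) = (k - 8)/(k - 3)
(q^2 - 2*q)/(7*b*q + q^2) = (q - 2)/(7*b + q)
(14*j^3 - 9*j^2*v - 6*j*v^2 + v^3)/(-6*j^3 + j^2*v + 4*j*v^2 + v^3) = (-7*j + v)/(3*j + v)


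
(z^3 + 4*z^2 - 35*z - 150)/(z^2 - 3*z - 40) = (z^2 - z - 30)/(z - 8)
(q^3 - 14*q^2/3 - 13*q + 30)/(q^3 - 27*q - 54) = (q - 5/3)/(q + 3)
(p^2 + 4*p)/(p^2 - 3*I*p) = (p + 4)/(p - 3*I)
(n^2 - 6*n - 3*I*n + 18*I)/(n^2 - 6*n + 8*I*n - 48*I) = (n - 3*I)/(n + 8*I)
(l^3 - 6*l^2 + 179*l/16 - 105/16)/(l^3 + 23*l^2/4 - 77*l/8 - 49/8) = (4*l^2 - 17*l + 15)/(2*(2*l^2 + 15*l + 7))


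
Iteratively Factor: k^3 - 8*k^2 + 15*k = (k - 5)*(k^2 - 3*k) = k*(k - 5)*(k - 3)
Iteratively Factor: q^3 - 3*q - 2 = (q + 1)*(q^2 - q - 2) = (q + 1)^2*(q - 2)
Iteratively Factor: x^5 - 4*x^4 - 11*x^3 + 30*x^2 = (x + 3)*(x^4 - 7*x^3 + 10*x^2) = (x - 2)*(x + 3)*(x^3 - 5*x^2) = x*(x - 2)*(x + 3)*(x^2 - 5*x) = x*(x - 5)*(x - 2)*(x + 3)*(x)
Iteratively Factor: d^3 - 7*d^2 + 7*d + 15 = (d - 5)*(d^2 - 2*d - 3) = (d - 5)*(d + 1)*(d - 3)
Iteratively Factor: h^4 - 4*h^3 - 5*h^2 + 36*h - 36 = (h - 2)*(h^3 - 2*h^2 - 9*h + 18) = (h - 2)^2*(h^2 - 9) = (h - 2)^2*(h + 3)*(h - 3)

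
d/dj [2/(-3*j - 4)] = 6/(3*j + 4)^2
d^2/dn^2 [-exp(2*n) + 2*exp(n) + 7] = (2 - 4*exp(n))*exp(n)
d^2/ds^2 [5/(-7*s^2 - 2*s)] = 10*(7*s*(7*s + 2) - 4*(7*s + 1)^2)/(s^3*(7*s + 2)^3)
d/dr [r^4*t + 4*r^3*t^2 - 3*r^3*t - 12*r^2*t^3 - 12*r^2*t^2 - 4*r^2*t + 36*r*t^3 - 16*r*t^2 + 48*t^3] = t*(4*r^3 + 12*r^2*t - 9*r^2 - 24*r*t^2 - 24*r*t - 8*r + 36*t^2 - 16*t)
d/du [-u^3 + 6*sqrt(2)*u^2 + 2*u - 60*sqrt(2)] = -3*u^2 + 12*sqrt(2)*u + 2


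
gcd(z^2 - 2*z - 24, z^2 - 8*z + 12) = z - 6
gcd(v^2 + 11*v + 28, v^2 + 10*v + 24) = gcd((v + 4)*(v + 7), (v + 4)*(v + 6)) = v + 4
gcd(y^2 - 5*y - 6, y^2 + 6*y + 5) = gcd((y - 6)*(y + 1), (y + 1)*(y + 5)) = y + 1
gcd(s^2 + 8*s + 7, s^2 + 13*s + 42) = s + 7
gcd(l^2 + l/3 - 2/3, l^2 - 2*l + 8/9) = l - 2/3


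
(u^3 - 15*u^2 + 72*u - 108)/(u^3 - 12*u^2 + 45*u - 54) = (u - 6)/(u - 3)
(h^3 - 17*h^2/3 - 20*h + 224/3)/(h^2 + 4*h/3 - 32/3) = h - 7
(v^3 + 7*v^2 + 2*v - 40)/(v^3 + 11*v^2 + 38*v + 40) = (v - 2)/(v + 2)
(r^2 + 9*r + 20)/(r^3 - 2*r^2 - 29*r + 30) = (r + 4)/(r^2 - 7*r + 6)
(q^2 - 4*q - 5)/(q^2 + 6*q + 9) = (q^2 - 4*q - 5)/(q^2 + 6*q + 9)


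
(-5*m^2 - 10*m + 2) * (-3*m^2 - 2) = 15*m^4 + 30*m^3 + 4*m^2 + 20*m - 4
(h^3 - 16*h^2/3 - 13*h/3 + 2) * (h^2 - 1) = h^5 - 16*h^4/3 - 16*h^3/3 + 22*h^2/3 + 13*h/3 - 2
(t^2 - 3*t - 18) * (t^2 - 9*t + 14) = t^4 - 12*t^3 + 23*t^2 + 120*t - 252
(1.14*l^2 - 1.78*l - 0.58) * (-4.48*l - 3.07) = -5.1072*l^3 + 4.4746*l^2 + 8.063*l + 1.7806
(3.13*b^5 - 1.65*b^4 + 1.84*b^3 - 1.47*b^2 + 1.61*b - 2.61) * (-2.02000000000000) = -6.3226*b^5 + 3.333*b^4 - 3.7168*b^3 + 2.9694*b^2 - 3.2522*b + 5.2722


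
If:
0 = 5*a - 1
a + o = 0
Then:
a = 1/5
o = -1/5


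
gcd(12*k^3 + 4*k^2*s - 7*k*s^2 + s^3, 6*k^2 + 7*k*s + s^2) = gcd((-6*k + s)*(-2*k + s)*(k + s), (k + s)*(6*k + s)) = k + s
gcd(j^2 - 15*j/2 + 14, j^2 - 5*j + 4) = j - 4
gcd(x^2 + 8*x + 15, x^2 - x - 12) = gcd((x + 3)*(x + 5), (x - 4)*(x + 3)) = x + 3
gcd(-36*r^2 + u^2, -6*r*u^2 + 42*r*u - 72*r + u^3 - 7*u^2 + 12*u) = 6*r - u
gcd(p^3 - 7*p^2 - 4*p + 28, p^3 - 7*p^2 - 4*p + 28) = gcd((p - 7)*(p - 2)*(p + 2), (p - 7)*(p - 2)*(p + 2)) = p^3 - 7*p^2 - 4*p + 28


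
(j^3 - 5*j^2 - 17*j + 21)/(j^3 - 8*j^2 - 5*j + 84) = (j - 1)/(j - 4)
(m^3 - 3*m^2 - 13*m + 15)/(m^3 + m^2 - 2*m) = (m^2 - 2*m - 15)/(m*(m + 2))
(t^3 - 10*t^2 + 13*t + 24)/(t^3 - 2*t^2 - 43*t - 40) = (t - 3)/(t + 5)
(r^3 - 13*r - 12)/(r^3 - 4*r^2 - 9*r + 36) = (r + 1)/(r - 3)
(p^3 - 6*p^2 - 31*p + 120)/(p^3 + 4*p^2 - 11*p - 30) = (p - 8)/(p + 2)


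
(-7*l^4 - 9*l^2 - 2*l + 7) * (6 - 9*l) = 63*l^5 - 42*l^4 + 81*l^3 - 36*l^2 - 75*l + 42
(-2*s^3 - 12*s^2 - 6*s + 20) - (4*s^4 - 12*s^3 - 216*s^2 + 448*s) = -4*s^4 + 10*s^3 + 204*s^2 - 454*s + 20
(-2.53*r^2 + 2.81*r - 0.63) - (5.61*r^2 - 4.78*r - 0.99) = -8.14*r^2 + 7.59*r + 0.36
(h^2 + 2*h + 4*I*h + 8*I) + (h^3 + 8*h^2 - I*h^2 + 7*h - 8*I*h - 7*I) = h^3 + 9*h^2 - I*h^2 + 9*h - 4*I*h + I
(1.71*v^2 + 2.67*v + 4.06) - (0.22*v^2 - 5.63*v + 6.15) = 1.49*v^2 + 8.3*v - 2.09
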